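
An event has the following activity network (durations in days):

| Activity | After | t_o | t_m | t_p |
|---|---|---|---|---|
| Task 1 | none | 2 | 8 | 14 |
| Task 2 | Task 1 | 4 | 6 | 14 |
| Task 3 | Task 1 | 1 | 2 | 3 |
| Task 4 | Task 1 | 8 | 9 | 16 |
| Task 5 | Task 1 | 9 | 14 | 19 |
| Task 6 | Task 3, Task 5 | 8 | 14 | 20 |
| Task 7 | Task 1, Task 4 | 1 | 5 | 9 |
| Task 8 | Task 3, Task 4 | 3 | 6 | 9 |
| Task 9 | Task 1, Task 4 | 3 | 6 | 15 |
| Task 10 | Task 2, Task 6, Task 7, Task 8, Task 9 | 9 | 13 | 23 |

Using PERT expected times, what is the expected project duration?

50 days

te_Task 1 = (2 + 4·8 + 14)/6 = 48/6 = 8
te_Task 2 = (4 + 4·6 + 14)/6 = 42/6 = 7
te_Task 3 = (1 + 4·2 + 3)/6 = 12/6 = 2
te_Task 4 = (8 + 4·9 + 16)/6 = 60/6 = 10
te_Task 5 = (9 + 4·14 + 19)/6 = 84/6 = 14
te_Task 6 = (8 + 4·14 + 20)/6 = 84/6 = 14
te_Task 7 = (1 + 4·5 + 9)/6 = 30/6 = 5
te_Task 8 = (3 + 4·6 + 9)/6 = 36/6 = 6
te_Task 9 = (3 + 4·6 + 15)/6 = 42/6 = 7
te_Task 10 = (9 + 4·13 + 23)/6 = 84/6 = 14

Forward pass:
ES_Task 1 = 0; EF_Task 1 = 8
ES_Task 2 = 8; EF_Task 2 = 8+7 = 15
ES_Task 3 = 8; EF_Task 3 = 8+2 = 10
ES_Task 4 = 8; EF_Task 4 = 8+10 = 18
ES_Task 5 = 8; EF_Task 5 = 8+14 = 22
ES_Task 6 = max(EF_Task 3=10, EF_Task 5=22) = 22; EF_Task 6 = 22+14 = 36
ES_Task 7 = max(EF_Task 1=8, EF_Task 4=18) = 18; EF_Task 7 = 18+5 = 23
ES_Task 8 = max(EF_Task 3=10, EF_Task 4=18) = 18; EF_Task 8 = 18+6 = 24
ES_Task 9 = max(EF_Task 1=8, EF_Task 4=18) = 18; EF_Task 9 = 18+7 = 25
ES_Task 10 = max(EF_Task 2=15, EF_Task 6=36, EF_Task 7=23, EF_Task 8=24, EF_Task 9=25) = 36; EF_Task 10 = 36+14 = 50
Expected project duration μ = 50 days. Critical path: Task 1 → Task 5 → Task 6 → Task 10.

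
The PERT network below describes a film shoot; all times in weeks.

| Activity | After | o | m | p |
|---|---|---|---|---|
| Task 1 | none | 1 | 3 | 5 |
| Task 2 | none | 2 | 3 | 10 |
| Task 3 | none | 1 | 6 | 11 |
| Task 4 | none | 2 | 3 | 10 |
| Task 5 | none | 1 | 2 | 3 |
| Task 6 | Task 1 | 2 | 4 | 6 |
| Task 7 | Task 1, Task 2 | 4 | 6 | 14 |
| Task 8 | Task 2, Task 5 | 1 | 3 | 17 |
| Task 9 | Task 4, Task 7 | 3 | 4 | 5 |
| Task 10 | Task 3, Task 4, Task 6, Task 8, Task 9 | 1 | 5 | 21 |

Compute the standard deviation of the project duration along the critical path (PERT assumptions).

3.97 weeks

te_Task 1 = (1 + 4·3 + 5)/6 = 18/6 = 3; σ²_Task 1 = ((5−1)/6)² = 0.444
te_Task 2 = (2 + 4·3 + 10)/6 = 24/6 = 4; σ²_Task 2 = ((10−2)/6)² = 1.778
te_Task 3 = (1 + 4·6 + 11)/6 = 36/6 = 6; σ²_Task 3 = ((11−1)/6)² = 2.778
te_Task 4 = (2 + 4·3 + 10)/6 = 24/6 = 4; σ²_Task 4 = ((10−2)/6)² = 1.778
te_Task 5 = (1 + 4·2 + 3)/6 = 12/6 = 2; σ²_Task 5 = ((3−1)/6)² = 0.111
te_Task 6 = (2 + 4·4 + 6)/6 = 24/6 = 4; σ²_Task 6 = ((6−2)/6)² = 0.444
te_Task 7 = (4 + 4·6 + 14)/6 = 42/6 = 7; σ²_Task 7 = ((14−4)/6)² = 2.778
te_Task 8 = (1 + 4·3 + 17)/6 = 30/6 = 5; σ²_Task 8 = ((17−1)/6)² = 7.111
te_Task 9 = (3 + 4·4 + 5)/6 = 24/6 = 4; σ²_Task 9 = ((5−3)/6)² = 0.111
te_Task 10 = (1 + 4·5 + 21)/6 = 42/6 = 7; σ²_Task 10 = ((21−1)/6)² = 11.111

Forward pass:
ES_Task 1 = 0; EF_Task 1 = 3
ES_Task 2 = 0; EF_Task 2 = 4
ES_Task 3 = 0; EF_Task 3 = 6
ES_Task 4 = 0; EF_Task 4 = 4
ES_Task 5 = 0; EF_Task 5 = 2
ES_Task 6 = 3; EF_Task 6 = 3+4 = 7
ES_Task 7 = max(EF_Task 1=3, EF_Task 2=4) = 4; EF_Task 7 = 4+7 = 11
ES_Task 8 = max(EF_Task 2=4, EF_Task 5=2) = 4; EF_Task 8 = 4+5 = 9
ES_Task 9 = max(EF_Task 4=4, EF_Task 7=11) = 11; EF_Task 9 = 11+4 = 15
ES_Task 10 = max(EF_Task 3=6, EF_Task 4=4, EF_Task 6=7, EF_Task 8=9, EF_Task 9=15) = 15; EF_Task 10 = 15+7 = 22
Expected project duration μ = 22 weeks. Critical path: Task 2 → Task 7 → Task 9 → Task 10.

Variance along critical path = 1.778 + 2.778 + 0.111 + 11.111 = 15.778
σ = √15.778 = 3.972 weeks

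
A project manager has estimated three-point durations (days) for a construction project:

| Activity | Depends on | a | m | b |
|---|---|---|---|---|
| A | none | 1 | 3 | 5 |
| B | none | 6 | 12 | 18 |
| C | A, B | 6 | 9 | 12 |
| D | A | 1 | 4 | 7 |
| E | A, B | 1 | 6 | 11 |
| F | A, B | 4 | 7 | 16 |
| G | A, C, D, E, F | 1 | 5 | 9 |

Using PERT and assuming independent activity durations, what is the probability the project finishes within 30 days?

0.938

te_A = (1 + 4·3 + 5)/6 = 18/6 = 3; σ²_A = ((5−1)/6)² = 0.444
te_B = (6 + 4·12 + 18)/6 = 72/6 = 12; σ²_B = ((18−6)/6)² = 4.000
te_C = (6 + 4·9 + 12)/6 = 54/6 = 9; σ²_C = ((12−6)/6)² = 1.000
te_D = (1 + 4·4 + 7)/6 = 24/6 = 4; σ²_D = ((7−1)/6)² = 1.000
te_E = (1 + 4·6 + 11)/6 = 36/6 = 6; σ²_E = ((11−1)/6)² = 2.778
te_F = (4 + 4·7 + 16)/6 = 48/6 = 8; σ²_F = ((16−4)/6)² = 4.000
te_G = (1 + 4·5 + 9)/6 = 30/6 = 5; σ²_G = ((9−1)/6)² = 1.778

Forward pass:
ES_A = 0; EF_A = 3
ES_B = 0; EF_B = 12
ES_C = max(EF_A=3, EF_B=12) = 12; EF_C = 12+9 = 21
ES_D = 3; EF_D = 3+4 = 7
ES_E = max(EF_A=3, EF_B=12) = 12; EF_E = 12+6 = 18
ES_F = max(EF_A=3, EF_B=12) = 12; EF_F = 12+8 = 20
ES_G = max(EF_A=3, EF_C=21, EF_D=7, EF_E=18, EF_F=20) = 21; EF_G = 21+5 = 26
Expected project duration μ = 26 days. Critical path: B → C → G.

Variance along critical path = 4.000 + 1.000 + 1.778 = 6.778; σ = √6.778 = 2.603 days.
Z = (30 − 26) / 2.603 = 1.536
P(T ≤ 30) = Φ(1.536) ≈ 0.938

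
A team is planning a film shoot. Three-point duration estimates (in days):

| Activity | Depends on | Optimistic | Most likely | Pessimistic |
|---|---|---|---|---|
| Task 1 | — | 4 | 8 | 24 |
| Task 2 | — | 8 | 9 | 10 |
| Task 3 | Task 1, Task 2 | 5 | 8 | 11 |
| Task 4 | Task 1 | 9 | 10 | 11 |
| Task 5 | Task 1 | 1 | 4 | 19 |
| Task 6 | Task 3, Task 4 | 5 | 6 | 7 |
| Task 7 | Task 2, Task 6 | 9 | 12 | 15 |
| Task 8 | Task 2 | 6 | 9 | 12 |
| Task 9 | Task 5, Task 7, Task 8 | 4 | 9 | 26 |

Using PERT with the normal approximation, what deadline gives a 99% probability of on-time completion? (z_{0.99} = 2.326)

te_Task 1 = (4 + 4·8 + 24)/6 = 60/6 = 10; σ²_Task 1 = ((24−4)/6)² = 11.111
te_Task 2 = (8 + 4·9 + 10)/6 = 54/6 = 9; σ²_Task 2 = ((10−8)/6)² = 0.111
te_Task 3 = (5 + 4·8 + 11)/6 = 48/6 = 8; σ²_Task 3 = ((11−5)/6)² = 1.000
te_Task 4 = (9 + 4·10 + 11)/6 = 60/6 = 10; σ²_Task 4 = ((11−9)/6)² = 0.111
te_Task 5 = (1 + 4·4 + 19)/6 = 36/6 = 6; σ²_Task 5 = ((19−1)/6)² = 9.000
te_Task 6 = (5 + 4·6 + 7)/6 = 36/6 = 6; σ²_Task 6 = ((7−5)/6)² = 0.111
te_Task 7 = (9 + 4·12 + 15)/6 = 72/6 = 12; σ²_Task 7 = ((15−9)/6)² = 1.000
te_Task 8 = (6 + 4·9 + 12)/6 = 54/6 = 9; σ²_Task 8 = ((12−6)/6)² = 1.000
te_Task 9 = (4 + 4·9 + 26)/6 = 66/6 = 11; σ²_Task 9 = ((26−4)/6)² = 13.444

Forward pass:
ES_Task 1 = 0; EF_Task 1 = 10
ES_Task 2 = 0; EF_Task 2 = 9
ES_Task 3 = max(EF_Task 1=10, EF_Task 2=9) = 10; EF_Task 3 = 10+8 = 18
ES_Task 4 = 10; EF_Task 4 = 10+10 = 20
ES_Task 5 = 10; EF_Task 5 = 10+6 = 16
ES_Task 6 = max(EF_Task 3=18, EF_Task 4=20) = 20; EF_Task 6 = 20+6 = 26
ES_Task 7 = max(EF_Task 2=9, EF_Task 6=26) = 26; EF_Task 7 = 26+12 = 38
ES_Task 8 = 9; EF_Task 8 = 9+9 = 18
ES_Task 9 = max(EF_Task 5=16, EF_Task 7=38, EF_Task 8=18) = 38; EF_Task 9 = 38+11 = 49
Expected project duration μ = 49 days. Critical path: Task 1 → Task 4 → Task 6 → Task 7 → Task 9.

Variance along critical path = 11.111 + 0.111 + 0.111 + 1.000 + 13.444 = 25.778; σ = 5.077 days.
D = μ + z·σ = 49 + 2.326·5.077 = 60.8 days

60.8 days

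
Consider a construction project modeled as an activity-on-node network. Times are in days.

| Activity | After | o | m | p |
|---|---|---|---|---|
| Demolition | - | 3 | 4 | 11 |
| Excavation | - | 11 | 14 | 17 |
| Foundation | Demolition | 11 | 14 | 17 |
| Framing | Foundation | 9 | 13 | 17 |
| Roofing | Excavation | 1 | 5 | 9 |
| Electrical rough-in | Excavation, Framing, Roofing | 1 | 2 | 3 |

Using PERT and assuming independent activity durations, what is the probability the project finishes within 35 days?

te_Demolition = (3 + 4·4 + 11)/6 = 30/6 = 5; σ²_Demolition = ((11−3)/6)² = 1.778
te_Excavation = (11 + 4·14 + 17)/6 = 84/6 = 14; σ²_Excavation = ((17−11)/6)² = 1.000
te_Foundation = (11 + 4·14 + 17)/6 = 84/6 = 14; σ²_Foundation = ((17−11)/6)² = 1.000
te_Framing = (9 + 4·13 + 17)/6 = 78/6 = 13; σ²_Framing = ((17−9)/6)² = 1.778
te_Roofing = (1 + 4·5 + 9)/6 = 30/6 = 5; σ²_Roofing = ((9−1)/6)² = 1.778
te_Electrical rough-in = (1 + 4·2 + 3)/6 = 12/6 = 2; σ²_Electrical rough-in = ((3−1)/6)² = 0.111

Forward pass:
ES_Demolition = 0; EF_Demolition = 5
ES_Excavation = 0; EF_Excavation = 14
ES_Foundation = 5; EF_Foundation = 5+14 = 19
ES_Framing = 19; EF_Framing = 19+13 = 32
ES_Roofing = 14; EF_Roofing = 14+5 = 19
ES_Electrical rough-in = max(EF_Excavation=14, EF_Framing=32, EF_Roofing=19) = 32; EF_Electrical rough-in = 32+2 = 34
Expected project duration μ = 34 days. Critical path: Demolition → Foundation → Framing → Electrical rough-in.

Variance along critical path = 1.778 + 1.000 + 1.778 + 0.111 = 4.667; σ = √4.667 = 2.160 days.
Z = (35 − 34) / 2.160 = 0.463
P(T ≤ 35) = Φ(0.463) ≈ 0.678

0.678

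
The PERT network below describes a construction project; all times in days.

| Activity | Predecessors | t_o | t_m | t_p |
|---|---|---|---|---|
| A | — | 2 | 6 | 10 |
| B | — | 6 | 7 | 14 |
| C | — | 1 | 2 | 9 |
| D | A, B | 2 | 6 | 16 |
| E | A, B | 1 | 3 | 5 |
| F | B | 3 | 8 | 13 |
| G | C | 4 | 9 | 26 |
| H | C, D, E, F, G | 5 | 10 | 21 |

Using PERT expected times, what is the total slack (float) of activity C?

2 days

te_A = (2 + 4·6 + 10)/6 = 36/6 = 6
te_B = (6 + 4·7 + 14)/6 = 48/6 = 8
te_C = (1 + 4·2 + 9)/6 = 18/6 = 3
te_D = (2 + 4·6 + 16)/6 = 42/6 = 7
te_E = (1 + 4·3 + 5)/6 = 18/6 = 3
te_F = (3 + 4·8 + 13)/6 = 48/6 = 8
te_G = (4 + 4·9 + 26)/6 = 66/6 = 11
te_H = (5 + 4·10 + 21)/6 = 66/6 = 11

Forward pass:
ES_A = 0; EF_A = 6
ES_B = 0; EF_B = 8
ES_C = 0; EF_C = 3
ES_D = max(EF_A=6, EF_B=8) = 8; EF_D = 8+7 = 15
ES_E = max(EF_A=6, EF_B=8) = 8; EF_E = 8+3 = 11
ES_F = 8; EF_F = 8+8 = 16
ES_G = 3; EF_G = 3+11 = 14
ES_H = max(EF_C=3, EF_D=15, EF_E=11, EF_F=16, EF_G=14) = 16; EF_H = 16+11 = 27
Expected project duration μ = 27 days. Critical path: B → F → H.

Backward pass:
LF_H = 27; LS_H = 27−11 = 16
LF_G = LS_H = 16; LS_G = 16−11 = 5
LF_F = LS_H = 16; LS_F = 16−8 = 8
LF_E = LS_H = 16; LS_E = 16−3 = 13
LF_D = LS_H = 16; LS_D = 16−7 = 9
LF_C = min(LS_G=5, LS_H=16) = 5; LS_C = 5−3 = 2
LF_B = min(LS_D=9, LS_E=13, LS_F=8) = 8; LS_B = 8−8 = 0
LF_A = min(LS_D=9, LS_E=13) = 9; LS_A = 9−6 = 3
Slack_C = LS_C − ES_C = 2 − 0 = 2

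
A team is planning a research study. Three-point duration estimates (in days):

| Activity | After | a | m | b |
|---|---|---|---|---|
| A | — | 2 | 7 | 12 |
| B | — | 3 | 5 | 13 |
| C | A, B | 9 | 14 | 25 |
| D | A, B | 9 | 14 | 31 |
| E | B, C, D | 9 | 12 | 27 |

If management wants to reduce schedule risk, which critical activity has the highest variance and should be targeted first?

D

te_A = (2 + 4·7 + 12)/6 = 42/6 = 7; σ²_A = ((12−2)/6)² = 2.778
te_B = (3 + 4·5 + 13)/6 = 36/6 = 6; σ²_B = ((13−3)/6)² = 2.778
te_C = (9 + 4·14 + 25)/6 = 90/6 = 15; σ²_C = ((25−9)/6)² = 7.111
te_D = (9 + 4·14 + 31)/6 = 96/6 = 16; σ²_D = ((31−9)/6)² = 13.444
te_E = (9 + 4·12 + 27)/6 = 84/6 = 14; σ²_E = ((27−9)/6)² = 9.000

Forward pass:
ES_A = 0; EF_A = 7
ES_B = 0; EF_B = 6
ES_C = max(EF_A=7, EF_B=6) = 7; EF_C = 7+15 = 22
ES_D = max(EF_A=7, EF_B=6) = 7; EF_D = 7+16 = 23
ES_E = max(EF_B=6, EF_C=22, EF_D=23) = 23; EF_E = 23+14 = 37
Expected project duration μ = 37 days. Critical path: A → D → E.

Variances on critical path: σ²_A=2.778, σ²_D=13.444, σ²_E=9.000.
Largest is σ²_D = 13.444.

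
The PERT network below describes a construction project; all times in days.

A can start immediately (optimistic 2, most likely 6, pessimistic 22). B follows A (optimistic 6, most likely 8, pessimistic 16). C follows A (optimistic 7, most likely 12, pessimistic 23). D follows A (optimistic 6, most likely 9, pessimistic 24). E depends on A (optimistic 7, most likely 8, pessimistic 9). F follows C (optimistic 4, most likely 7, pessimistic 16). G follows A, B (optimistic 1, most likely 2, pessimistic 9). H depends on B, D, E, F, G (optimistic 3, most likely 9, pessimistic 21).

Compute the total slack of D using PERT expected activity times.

te_A = (2 + 4·6 + 22)/6 = 48/6 = 8
te_B = (6 + 4·8 + 16)/6 = 54/6 = 9
te_C = (7 + 4·12 + 23)/6 = 78/6 = 13
te_D = (6 + 4·9 + 24)/6 = 66/6 = 11
te_E = (7 + 4·8 + 9)/6 = 48/6 = 8
te_F = (4 + 4·7 + 16)/6 = 48/6 = 8
te_G = (1 + 4·2 + 9)/6 = 18/6 = 3
te_H = (3 + 4·9 + 21)/6 = 60/6 = 10

Forward pass:
ES_A = 0; EF_A = 8
ES_B = 8; EF_B = 8+9 = 17
ES_C = 8; EF_C = 8+13 = 21
ES_D = 8; EF_D = 8+11 = 19
ES_E = 8; EF_E = 8+8 = 16
ES_F = 21; EF_F = 21+8 = 29
ES_G = max(EF_A=8, EF_B=17) = 17; EF_G = 17+3 = 20
ES_H = max(EF_B=17, EF_D=19, EF_E=16, EF_F=29, EF_G=20) = 29; EF_H = 29+10 = 39
Expected project duration μ = 39 days. Critical path: A → C → F → H.

Backward pass:
LF_H = 39; LS_H = 39−10 = 29
LF_G = LS_H = 29; LS_G = 29−3 = 26
LF_F = LS_H = 29; LS_F = 29−8 = 21
LF_E = LS_H = 29; LS_E = 29−8 = 21
LF_D = LS_H = 29; LS_D = 29−11 = 18
LF_C = LS_F = 21; LS_C = 21−13 = 8
LF_B = min(LS_G=26, LS_H=29) = 26; LS_B = 26−9 = 17
LF_A = min(LS_B=17, LS_C=8, LS_D=18, LS_E=21, LS_G=26) = 8; LS_A = 8−8 = 0
Slack_D = LS_D − ES_D = 18 − 8 = 10

10 days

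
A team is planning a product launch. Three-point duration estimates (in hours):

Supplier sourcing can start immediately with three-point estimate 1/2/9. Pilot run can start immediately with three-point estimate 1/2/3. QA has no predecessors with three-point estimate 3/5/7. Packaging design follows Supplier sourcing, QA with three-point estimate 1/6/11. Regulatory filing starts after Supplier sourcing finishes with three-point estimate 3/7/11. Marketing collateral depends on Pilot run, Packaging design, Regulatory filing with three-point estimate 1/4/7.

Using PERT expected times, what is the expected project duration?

15 hours

te_Supplier sourcing = (1 + 4·2 + 9)/6 = 18/6 = 3
te_Pilot run = (1 + 4·2 + 3)/6 = 12/6 = 2
te_QA = (3 + 4·5 + 7)/6 = 30/6 = 5
te_Packaging design = (1 + 4·6 + 11)/6 = 36/6 = 6
te_Regulatory filing = (3 + 4·7 + 11)/6 = 42/6 = 7
te_Marketing collateral = (1 + 4·4 + 7)/6 = 24/6 = 4

Forward pass:
ES_Supplier sourcing = 0; EF_Supplier sourcing = 3
ES_Pilot run = 0; EF_Pilot run = 2
ES_QA = 0; EF_QA = 5
ES_Packaging design = max(EF_Supplier sourcing=3, EF_QA=5) = 5; EF_Packaging design = 5+6 = 11
ES_Regulatory filing = 3; EF_Regulatory filing = 3+7 = 10
ES_Marketing collateral = max(EF_Pilot run=2, EF_Packaging design=11, EF_Regulatory filing=10) = 11; EF_Marketing collateral = 11+4 = 15
Expected project duration μ = 15 hours. Critical path: QA → Packaging design → Marketing collateral.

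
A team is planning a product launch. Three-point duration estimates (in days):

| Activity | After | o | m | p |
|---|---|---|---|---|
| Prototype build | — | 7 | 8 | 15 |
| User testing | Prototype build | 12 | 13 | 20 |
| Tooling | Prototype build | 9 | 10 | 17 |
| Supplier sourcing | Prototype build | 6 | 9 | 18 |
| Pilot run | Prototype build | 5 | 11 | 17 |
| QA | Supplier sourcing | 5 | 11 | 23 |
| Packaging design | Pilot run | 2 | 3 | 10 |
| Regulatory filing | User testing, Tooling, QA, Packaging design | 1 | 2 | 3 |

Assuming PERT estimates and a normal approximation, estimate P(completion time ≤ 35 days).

0.698

te_Prototype build = (7 + 4·8 + 15)/6 = 54/6 = 9; σ²_Prototype build = ((15−7)/6)² = 1.778
te_User testing = (12 + 4·13 + 20)/6 = 84/6 = 14; σ²_User testing = ((20−12)/6)² = 1.778
te_Tooling = (9 + 4·10 + 17)/6 = 66/6 = 11; σ²_Tooling = ((17−9)/6)² = 1.778
te_Supplier sourcing = (6 + 4·9 + 18)/6 = 60/6 = 10; σ²_Supplier sourcing = ((18−6)/6)² = 4.000
te_Pilot run = (5 + 4·11 + 17)/6 = 66/6 = 11; σ²_Pilot run = ((17−5)/6)² = 4.000
te_QA = (5 + 4·11 + 23)/6 = 72/6 = 12; σ²_QA = ((23−5)/6)² = 9.000
te_Packaging design = (2 + 4·3 + 10)/6 = 24/6 = 4; σ²_Packaging design = ((10−2)/6)² = 1.778
te_Regulatory filing = (1 + 4·2 + 3)/6 = 12/6 = 2; σ²_Regulatory filing = ((3−1)/6)² = 0.111

Forward pass:
ES_Prototype build = 0; EF_Prototype build = 9
ES_User testing = 9; EF_User testing = 9+14 = 23
ES_Tooling = 9; EF_Tooling = 9+11 = 20
ES_Supplier sourcing = 9; EF_Supplier sourcing = 9+10 = 19
ES_Pilot run = 9; EF_Pilot run = 9+11 = 20
ES_QA = 19; EF_QA = 19+12 = 31
ES_Packaging design = 20; EF_Packaging design = 20+4 = 24
ES_Regulatory filing = max(EF_User testing=23, EF_Tooling=20, EF_QA=31, EF_Packaging design=24) = 31; EF_Regulatory filing = 31+2 = 33
Expected project duration μ = 33 days. Critical path: Prototype build → Supplier sourcing → QA → Regulatory filing.

Variance along critical path = 1.778 + 4.000 + 9.000 + 0.111 = 14.889; σ = √14.889 = 3.859 days.
Z = (35 − 33) / 3.859 = 0.518
P(T ≤ 35) = Φ(0.518) ≈ 0.698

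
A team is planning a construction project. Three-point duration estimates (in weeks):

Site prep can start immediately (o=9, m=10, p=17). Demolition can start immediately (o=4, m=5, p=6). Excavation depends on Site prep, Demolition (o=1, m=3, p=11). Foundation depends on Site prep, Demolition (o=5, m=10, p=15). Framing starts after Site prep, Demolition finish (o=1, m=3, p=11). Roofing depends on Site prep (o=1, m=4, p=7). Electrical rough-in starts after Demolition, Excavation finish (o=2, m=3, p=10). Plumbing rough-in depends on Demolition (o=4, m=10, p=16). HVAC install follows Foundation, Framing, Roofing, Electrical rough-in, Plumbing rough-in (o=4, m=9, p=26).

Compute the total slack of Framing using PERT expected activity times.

6 weeks

te_Site prep = (9 + 4·10 + 17)/6 = 66/6 = 11
te_Demolition = (4 + 4·5 + 6)/6 = 30/6 = 5
te_Excavation = (1 + 4·3 + 11)/6 = 24/6 = 4
te_Foundation = (5 + 4·10 + 15)/6 = 60/6 = 10
te_Framing = (1 + 4·3 + 11)/6 = 24/6 = 4
te_Roofing = (1 + 4·4 + 7)/6 = 24/6 = 4
te_Electrical rough-in = (2 + 4·3 + 10)/6 = 24/6 = 4
te_Plumbing rough-in = (4 + 4·10 + 16)/6 = 60/6 = 10
te_HVAC install = (4 + 4·9 + 26)/6 = 66/6 = 11

Forward pass:
ES_Site prep = 0; EF_Site prep = 11
ES_Demolition = 0; EF_Demolition = 5
ES_Excavation = max(EF_Site prep=11, EF_Demolition=5) = 11; EF_Excavation = 11+4 = 15
ES_Foundation = max(EF_Site prep=11, EF_Demolition=5) = 11; EF_Foundation = 11+10 = 21
ES_Framing = max(EF_Site prep=11, EF_Demolition=5) = 11; EF_Framing = 11+4 = 15
ES_Roofing = 11; EF_Roofing = 11+4 = 15
ES_Electrical rough-in = max(EF_Demolition=5, EF_Excavation=15) = 15; EF_Electrical rough-in = 15+4 = 19
ES_Plumbing rough-in = 5; EF_Plumbing rough-in = 5+10 = 15
ES_HVAC install = max(EF_Foundation=21, EF_Framing=15, EF_Roofing=15, EF_Electrical rough-in=19, EF_Plumbing rough-in=15) = 21; EF_HVAC install = 21+11 = 32
Expected project duration μ = 32 weeks. Critical path: Site prep → Foundation → HVAC install.

Backward pass:
LF_HVAC install = 32; LS_HVAC install = 32−11 = 21
LF_Plumbing rough-in = LS_HVAC install = 21; LS_Plumbing rough-in = 21−10 = 11
LF_Electrical rough-in = LS_HVAC install = 21; LS_Electrical rough-in = 21−4 = 17
LF_Roofing = LS_HVAC install = 21; LS_Roofing = 21−4 = 17
LF_Framing = LS_HVAC install = 21; LS_Framing = 21−4 = 17
LF_Foundation = LS_HVAC install = 21; LS_Foundation = 21−10 = 11
LF_Excavation = LS_Electrical rough-in = 17; LS_Excavation = 17−4 = 13
LF_Demolition = min(LS_Excavation=13, LS_Foundation=11, LS_Framing=17, LS_Electrical rough-in=17, LS_Plumbing rough-in=11) = 11; LS_Demolition = 11−5 = 6
LF_Site prep = min(LS_Excavation=13, LS_Foundation=11, LS_Framing=17, LS_Roofing=17) = 11; LS_Site prep = 11−11 = 0
Slack_Framing = LS_Framing − ES_Framing = 17 − 11 = 6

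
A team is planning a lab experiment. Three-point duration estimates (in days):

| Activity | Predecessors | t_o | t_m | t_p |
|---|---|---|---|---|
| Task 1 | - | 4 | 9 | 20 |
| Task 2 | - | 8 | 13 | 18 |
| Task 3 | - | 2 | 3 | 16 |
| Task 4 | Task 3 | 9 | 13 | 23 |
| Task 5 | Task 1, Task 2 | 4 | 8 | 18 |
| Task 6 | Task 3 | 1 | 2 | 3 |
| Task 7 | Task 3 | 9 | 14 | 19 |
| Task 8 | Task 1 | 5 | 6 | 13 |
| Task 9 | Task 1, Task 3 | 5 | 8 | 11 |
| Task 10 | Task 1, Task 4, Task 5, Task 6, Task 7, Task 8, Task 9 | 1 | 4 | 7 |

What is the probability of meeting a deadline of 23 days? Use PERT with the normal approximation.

te_Task 1 = (4 + 4·9 + 20)/6 = 60/6 = 10; σ²_Task 1 = ((20−4)/6)² = 7.111
te_Task 2 = (8 + 4·13 + 18)/6 = 78/6 = 13; σ²_Task 2 = ((18−8)/6)² = 2.778
te_Task 3 = (2 + 4·3 + 16)/6 = 30/6 = 5; σ²_Task 3 = ((16−2)/6)² = 5.444
te_Task 4 = (9 + 4·13 + 23)/6 = 84/6 = 14; σ²_Task 4 = ((23−9)/6)² = 5.444
te_Task 5 = (4 + 4·8 + 18)/6 = 54/6 = 9; σ²_Task 5 = ((18−4)/6)² = 5.444
te_Task 6 = (1 + 4·2 + 3)/6 = 12/6 = 2; σ²_Task 6 = ((3−1)/6)² = 0.111
te_Task 7 = (9 + 4·14 + 19)/6 = 84/6 = 14; σ²_Task 7 = ((19−9)/6)² = 2.778
te_Task 8 = (5 + 4·6 + 13)/6 = 42/6 = 7; σ²_Task 8 = ((13−5)/6)² = 1.778
te_Task 9 = (5 + 4·8 + 11)/6 = 48/6 = 8; σ²_Task 9 = ((11−5)/6)² = 1.000
te_Task 10 = (1 + 4·4 + 7)/6 = 24/6 = 4; σ²_Task 10 = ((7−1)/6)² = 1.000

Forward pass:
ES_Task 1 = 0; EF_Task 1 = 10
ES_Task 2 = 0; EF_Task 2 = 13
ES_Task 3 = 0; EF_Task 3 = 5
ES_Task 4 = 5; EF_Task 4 = 5+14 = 19
ES_Task 5 = max(EF_Task 1=10, EF_Task 2=13) = 13; EF_Task 5 = 13+9 = 22
ES_Task 6 = 5; EF_Task 6 = 5+2 = 7
ES_Task 7 = 5; EF_Task 7 = 5+14 = 19
ES_Task 8 = 10; EF_Task 8 = 10+7 = 17
ES_Task 9 = max(EF_Task 1=10, EF_Task 3=5) = 10; EF_Task 9 = 10+8 = 18
ES_Task 10 = max(EF_Task 1=10, EF_Task 4=19, EF_Task 5=22, EF_Task 6=7, EF_Task 7=19, EF_Task 8=17, EF_Task 9=18) = 22; EF_Task 10 = 22+4 = 26
Expected project duration μ = 26 days. Critical path: Task 2 → Task 5 → Task 10.

Variance along critical path = 2.778 + 5.444 + 1.000 = 9.222; σ = √9.222 = 3.037 days.
Z = (23 − 26) / 3.037 = -0.988
P(T ≤ 23) = Φ(-0.988) ≈ 0.162

0.162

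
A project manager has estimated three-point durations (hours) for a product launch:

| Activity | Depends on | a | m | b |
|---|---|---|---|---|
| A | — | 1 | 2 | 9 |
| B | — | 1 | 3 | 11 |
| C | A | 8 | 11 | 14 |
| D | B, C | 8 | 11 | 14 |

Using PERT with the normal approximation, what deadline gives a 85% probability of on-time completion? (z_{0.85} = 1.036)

27.0 hours

te_A = (1 + 4·2 + 9)/6 = 18/6 = 3; σ²_A = ((9−1)/6)² = 1.778
te_B = (1 + 4·3 + 11)/6 = 24/6 = 4; σ²_B = ((11−1)/6)² = 2.778
te_C = (8 + 4·11 + 14)/6 = 66/6 = 11; σ²_C = ((14−8)/6)² = 1.000
te_D = (8 + 4·11 + 14)/6 = 66/6 = 11; σ²_D = ((14−8)/6)² = 1.000

Forward pass:
ES_A = 0; EF_A = 3
ES_B = 0; EF_B = 4
ES_C = 3; EF_C = 3+11 = 14
ES_D = max(EF_B=4, EF_C=14) = 14; EF_D = 14+11 = 25
Expected project duration μ = 25 hours. Critical path: A → C → D.

Variance along critical path = 1.778 + 1.000 + 1.000 = 3.778; σ = 1.944 hours.
D = μ + z·σ = 25 + 1.036·1.944 = 27.0 hours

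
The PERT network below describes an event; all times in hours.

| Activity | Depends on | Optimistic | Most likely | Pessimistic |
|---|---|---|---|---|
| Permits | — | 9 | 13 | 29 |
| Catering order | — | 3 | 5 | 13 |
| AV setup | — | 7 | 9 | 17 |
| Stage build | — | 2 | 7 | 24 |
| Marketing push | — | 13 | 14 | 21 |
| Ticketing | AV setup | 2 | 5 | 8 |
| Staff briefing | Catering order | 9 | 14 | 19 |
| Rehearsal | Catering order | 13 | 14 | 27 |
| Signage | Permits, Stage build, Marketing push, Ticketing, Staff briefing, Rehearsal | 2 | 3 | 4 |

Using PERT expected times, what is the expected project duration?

25 hours

te_Permits = (9 + 4·13 + 29)/6 = 90/6 = 15
te_Catering order = (3 + 4·5 + 13)/6 = 36/6 = 6
te_AV setup = (7 + 4·9 + 17)/6 = 60/6 = 10
te_Stage build = (2 + 4·7 + 24)/6 = 54/6 = 9
te_Marketing push = (13 + 4·14 + 21)/6 = 90/6 = 15
te_Ticketing = (2 + 4·5 + 8)/6 = 30/6 = 5
te_Staff briefing = (9 + 4·14 + 19)/6 = 84/6 = 14
te_Rehearsal = (13 + 4·14 + 27)/6 = 96/6 = 16
te_Signage = (2 + 4·3 + 4)/6 = 18/6 = 3

Forward pass:
ES_Permits = 0; EF_Permits = 15
ES_Catering order = 0; EF_Catering order = 6
ES_AV setup = 0; EF_AV setup = 10
ES_Stage build = 0; EF_Stage build = 9
ES_Marketing push = 0; EF_Marketing push = 15
ES_Ticketing = 10; EF_Ticketing = 10+5 = 15
ES_Staff briefing = 6; EF_Staff briefing = 6+14 = 20
ES_Rehearsal = 6; EF_Rehearsal = 6+16 = 22
ES_Signage = max(EF_Permits=15, EF_Stage build=9, EF_Marketing push=15, EF_Ticketing=15, EF_Staff briefing=20, EF_Rehearsal=22) = 22; EF_Signage = 22+3 = 25
Expected project duration μ = 25 hours. Critical path: Catering order → Rehearsal → Signage.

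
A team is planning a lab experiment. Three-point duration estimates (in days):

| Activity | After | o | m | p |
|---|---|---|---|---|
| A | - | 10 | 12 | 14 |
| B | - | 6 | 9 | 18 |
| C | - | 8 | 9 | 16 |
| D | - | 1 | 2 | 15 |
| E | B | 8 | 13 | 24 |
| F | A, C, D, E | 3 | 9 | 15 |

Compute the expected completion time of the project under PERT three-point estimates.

te_A = (10 + 4·12 + 14)/6 = 72/6 = 12
te_B = (6 + 4·9 + 18)/6 = 60/6 = 10
te_C = (8 + 4·9 + 16)/6 = 60/6 = 10
te_D = (1 + 4·2 + 15)/6 = 24/6 = 4
te_E = (8 + 4·13 + 24)/6 = 84/6 = 14
te_F = (3 + 4·9 + 15)/6 = 54/6 = 9

Forward pass:
ES_A = 0; EF_A = 12
ES_B = 0; EF_B = 10
ES_C = 0; EF_C = 10
ES_D = 0; EF_D = 4
ES_E = 10; EF_E = 10+14 = 24
ES_F = max(EF_A=12, EF_C=10, EF_D=4, EF_E=24) = 24; EF_F = 24+9 = 33
Expected project duration μ = 33 days. Critical path: B → E → F.

33 days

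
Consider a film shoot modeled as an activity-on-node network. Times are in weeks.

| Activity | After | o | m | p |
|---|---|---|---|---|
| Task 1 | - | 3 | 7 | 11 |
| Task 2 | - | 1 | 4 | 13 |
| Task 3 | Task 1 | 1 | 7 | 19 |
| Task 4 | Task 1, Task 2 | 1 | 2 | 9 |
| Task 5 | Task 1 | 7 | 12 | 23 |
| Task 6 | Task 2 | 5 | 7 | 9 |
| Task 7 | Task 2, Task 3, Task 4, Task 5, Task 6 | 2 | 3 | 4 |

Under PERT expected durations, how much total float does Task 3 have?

te_Task 1 = (3 + 4·7 + 11)/6 = 42/6 = 7
te_Task 2 = (1 + 4·4 + 13)/6 = 30/6 = 5
te_Task 3 = (1 + 4·7 + 19)/6 = 48/6 = 8
te_Task 4 = (1 + 4·2 + 9)/6 = 18/6 = 3
te_Task 5 = (7 + 4·12 + 23)/6 = 78/6 = 13
te_Task 6 = (5 + 4·7 + 9)/6 = 42/6 = 7
te_Task 7 = (2 + 4·3 + 4)/6 = 18/6 = 3

Forward pass:
ES_Task 1 = 0; EF_Task 1 = 7
ES_Task 2 = 0; EF_Task 2 = 5
ES_Task 3 = 7; EF_Task 3 = 7+8 = 15
ES_Task 4 = max(EF_Task 1=7, EF_Task 2=5) = 7; EF_Task 4 = 7+3 = 10
ES_Task 5 = 7; EF_Task 5 = 7+13 = 20
ES_Task 6 = 5; EF_Task 6 = 5+7 = 12
ES_Task 7 = max(EF_Task 2=5, EF_Task 3=15, EF_Task 4=10, EF_Task 5=20, EF_Task 6=12) = 20; EF_Task 7 = 20+3 = 23
Expected project duration μ = 23 weeks. Critical path: Task 1 → Task 5 → Task 7.

Backward pass:
LF_Task 7 = 23; LS_Task 7 = 23−3 = 20
LF_Task 6 = LS_Task 7 = 20; LS_Task 6 = 20−7 = 13
LF_Task 5 = LS_Task 7 = 20; LS_Task 5 = 20−13 = 7
LF_Task 4 = LS_Task 7 = 20; LS_Task 4 = 20−3 = 17
LF_Task 3 = LS_Task 7 = 20; LS_Task 3 = 20−8 = 12
LF_Task 2 = min(LS_Task 4=17, LS_Task 6=13, LS_Task 7=20) = 13; LS_Task 2 = 13−5 = 8
LF_Task 1 = min(LS_Task 3=12, LS_Task 4=17, LS_Task 5=7) = 7; LS_Task 1 = 7−7 = 0
Slack_Task 3 = LS_Task 3 − ES_Task 3 = 12 − 7 = 5

5 weeks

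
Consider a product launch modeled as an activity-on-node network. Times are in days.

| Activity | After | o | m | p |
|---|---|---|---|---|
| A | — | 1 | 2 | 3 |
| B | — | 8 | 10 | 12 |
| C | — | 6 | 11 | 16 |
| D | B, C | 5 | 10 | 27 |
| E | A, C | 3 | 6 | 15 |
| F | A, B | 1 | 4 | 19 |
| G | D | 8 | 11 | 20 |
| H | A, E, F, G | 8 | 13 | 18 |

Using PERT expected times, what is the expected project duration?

te_A = (1 + 4·2 + 3)/6 = 12/6 = 2
te_B = (8 + 4·10 + 12)/6 = 60/6 = 10
te_C = (6 + 4·11 + 16)/6 = 66/6 = 11
te_D = (5 + 4·10 + 27)/6 = 72/6 = 12
te_E = (3 + 4·6 + 15)/6 = 42/6 = 7
te_F = (1 + 4·4 + 19)/6 = 36/6 = 6
te_G = (8 + 4·11 + 20)/6 = 72/6 = 12
te_H = (8 + 4·13 + 18)/6 = 78/6 = 13

Forward pass:
ES_A = 0; EF_A = 2
ES_B = 0; EF_B = 10
ES_C = 0; EF_C = 11
ES_D = max(EF_B=10, EF_C=11) = 11; EF_D = 11+12 = 23
ES_E = max(EF_A=2, EF_C=11) = 11; EF_E = 11+7 = 18
ES_F = max(EF_A=2, EF_B=10) = 10; EF_F = 10+6 = 16
ES_G = 23; EF_G = 23+12 = 35
ES_H = max(EF_A=2, EF_E=18, EF_F=16, EF_G=35) = 35; EF_H = 35+13 = 48
Expected project duration μ = 48 days. Critical path: C → D → G → H.

48 days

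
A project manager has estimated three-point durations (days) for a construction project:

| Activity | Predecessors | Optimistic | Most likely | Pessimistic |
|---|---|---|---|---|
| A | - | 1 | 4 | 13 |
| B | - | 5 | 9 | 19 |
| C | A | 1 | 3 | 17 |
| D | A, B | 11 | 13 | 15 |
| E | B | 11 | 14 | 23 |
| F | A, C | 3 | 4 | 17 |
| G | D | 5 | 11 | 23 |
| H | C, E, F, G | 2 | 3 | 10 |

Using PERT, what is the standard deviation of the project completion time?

te_A = (1 + 4·4 + 13)/6 = 30/6 = 5; σ²_A = ((13−1)/6)² = 4.000
te_B = (5 + 4·9 + 19)/6 = 60/6 = 10; σ²_B = ((19−5)/6)² = 5.444
te_C = (1 + 4·3 + 17)/6 = 30/6 = 5; σ²_C = ((17−1)/6)² = 7.111
te_D = (11 + 4·13 + 15)/6 = 78/6 = 13; σ²_D = ((15−11)/6)² = 0.444
te_E = (11 + 4·14 + 23)/6 = 90/6 = 15; σ²_E = ((23−11)/6)² = 4.000
te_F = (3 + 4·4 + 17)/6 = 36/6 = 6; σ²_F = ((17−3)/6)² = 5.444
te_G = (5 + 4·11 + 23)/6 = 72/6 = 12; σ²_G = ((23−5)/6)² = 9.000
te_H = (2 + 4·3 + 10)/6 = 24/6 = 4; σ²_H = ((10−2)/6)² = 1.778

Forward pass:
ES_A = 0; EF_A = 5
ES_B = 0; EF_B = 10
ES_C = 5; EF_C = 5+5 = 10
ES_D = max(EF_A=5, EF_B=10) = 10; EF_D = 10+13 = 23
ES_E = 10; EF_E = 10+15 = 25
ES_F = max(EF_A=5, EF_C=10) = 10; EF_F = 10+6 = 16
ES_G = 23; EF_G = 23+12 = 35
ES_H = max(EF_C=10, EF_E=25, EF_F=16, EF_G=35) = 35; EF_H = 35+4 = 39
Expected project duration μ = 39 days. Critical path: B → D → G → H.

Variance along critical path = 5.444 + 0.444 + 9.000 + 1.778 = 16.667
σ = √16.667 = 4.082 days

4.08 days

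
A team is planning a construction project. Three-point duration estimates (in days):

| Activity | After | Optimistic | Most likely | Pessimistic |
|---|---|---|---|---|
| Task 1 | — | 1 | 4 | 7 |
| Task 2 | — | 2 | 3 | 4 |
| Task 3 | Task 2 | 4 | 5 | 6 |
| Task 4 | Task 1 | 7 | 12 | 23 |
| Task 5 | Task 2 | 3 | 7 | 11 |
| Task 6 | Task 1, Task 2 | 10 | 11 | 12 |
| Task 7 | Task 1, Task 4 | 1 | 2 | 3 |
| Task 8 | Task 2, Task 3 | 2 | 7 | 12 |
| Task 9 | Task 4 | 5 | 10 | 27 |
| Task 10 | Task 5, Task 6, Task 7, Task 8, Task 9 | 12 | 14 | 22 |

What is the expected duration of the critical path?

te_Task 1 = (1 + 4·4 + 7)/6 = 24/6 = 4
te_Task 2 = (2 + 4·3 + 4)/6 = 18/6 = 3
te_Task 3 = (4 + 4·5 + 6)/6 = 30/6 = 5
te_Task 4 = (7 + 4·12 + 23)/6 = 78/6 = 13
te_Task 5 = (3 + 4·7 + 11)/6 = 42/6 = 7
te_Task 6 = (10 + 4·11 + 12)/6 = 66/6 = 11
te_Task 7 = (1 + 4·2 + 3)/6 = 12/6 = 2
te_Task 8 = (2 + 4·7 + 12)/6 = 42/6 = 7
te_Task 9 = (5 + 4·10 + 27)/6 = 72/6 = 12
te_Task 10 = (12 + 4·14 + 22)/6 = 90/6 = 15

Forward pass:
ES_Task 1 = 0; EF_Task 1 = 4
ES_Task 2 = 0; EF_Task 2 = 3
ES_Task 3 = 3; EF_Task 3 = 3+5 = 8
ES_Task 4 = 4; EF_Task 4 = 4+13 = 17
ES_Task 5 = 3; EF_Task 5 = 3+7 = 10
ES_Task 6 = max(EF_Task 1=4, EF_Task 2=3) = 4; EF_Task 6 = 4+11 = 15
ES_Task 7 = max(EF_Task 1=4, EF_Task 4=17) = 17; EF_Task 7 = 17+2 = 19
ES_Task 8 = max(EF_Task 2=3, EF_Task 3=8) = 8; EF_Task 8 = 8+7 = 15
ES_Task 9 = 17; EF_Task 9 = 17+12 = 29
ES_Task 10 = max(EF_Task 5=10, EF_Task 6=15, EF_Task 7=19, EF_Task 8=15, EF_Task 9=29) = 29; EF_Task 10 = 29+15 = 44
Expected project duration μ = 44 days. Critical path: Task 1 → Task 4 → Task 9 → Task 10.

44 days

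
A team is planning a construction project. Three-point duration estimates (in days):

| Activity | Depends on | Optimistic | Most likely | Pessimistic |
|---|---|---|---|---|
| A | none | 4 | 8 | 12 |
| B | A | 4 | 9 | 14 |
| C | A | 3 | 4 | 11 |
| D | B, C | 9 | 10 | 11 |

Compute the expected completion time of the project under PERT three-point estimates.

te_A = (4 + 4·8 + 12)/6 = 48/6 = 8
te_B = (4 + 4·9 + 14)/6 = 54/6 = 9
te_C = (3 + 4·4 + 11)/6 = 30/6 = 5
te_D = (9 + 4·10 + 11)/6 = 60/6 = 10

Forward pass:
ES_A = 0; EF_A = 8
ES_B = 8; EF_B = 8+9 = 17
ES_C = 8; EF_C = 8+5 = 13
ES_D = max(EF_B=17, EF_C=13) = 17; EF_D = 17+10 = 27
Expected project duration μ = 27 days. Critical path: A → B → D.

27 days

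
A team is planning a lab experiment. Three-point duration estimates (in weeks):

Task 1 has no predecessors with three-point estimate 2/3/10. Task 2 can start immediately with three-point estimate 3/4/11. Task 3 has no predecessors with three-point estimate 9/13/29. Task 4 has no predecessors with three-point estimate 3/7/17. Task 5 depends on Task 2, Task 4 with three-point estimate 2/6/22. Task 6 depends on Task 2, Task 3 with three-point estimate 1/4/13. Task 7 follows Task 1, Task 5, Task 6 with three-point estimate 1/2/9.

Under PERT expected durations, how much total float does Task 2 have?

7 weeks

te_Task 1 = (2 + 4·3 + 10)/6 = 24/6 = 4
te_Task 2 = (3 + 4·4 + 11)/6 = 30/6 = 5
te_Task 3 = (9 + 4·13 + 29)/6 = 90/6 = 15
te_Task 4 = (3 + 4·7 + 17)/6 = 48/6 = 8
te_Task 5 = (2 + 4·6 + 22)/6 = 48/6 = 8
te_Task 6 = (1 + 4·4 + 13)/6 = 30/6 = 5
te_Task 7 = (1 + 4·2 + 9)/6 = 18/6 = 3

Forward pass:
ES_Task 1 = 0; EF_Task 1 = 4
ES_Task 2 = 0; EF_Task 2 = 5
ES_Task 3 = 0; EF_Task 3 = 15
ES_Task 4 = 0; EF_Task 4 = 8
ES_Task 5 = max(EF_Task 2=5, EF_Task 4=8) = 8; EF_Task 5 = 8+8 = 16
ES_Task 6 = max(EF_Task 2=5, EF_Task 3=15) = 15; EF_Task 6 = 15+5 = 20
ES_Task 7 = max(EF_Task 1=4, EF_Task 5=16, EF_Task 6=20) = 20; EF_Task 7 = 20+3 = 23
Expected project duration μ = 23 weeks. Critical path: Task 3 → Task 6 → Task 7.

Backward pass:
LF_Task 7 = 23; LS_Task 7 = 23−3 = 20
LF_Task 6 = LS_Task 7 = 20; LS_Task 6 = 20−5 = 15
LF_Task 5 = LS_Task 7 = 20; LS_Task 5 = 20−8 = 12
LF_Task 4 = LS_Task 5 = 12; LS_Task 4 = 12−8 = 4
LF_Task 3 = LS_Task 6 = 15; LS_Task 3 = 15−15 = 0
LF_Task 2 = min(LS_Task 5=12, LS_Task 6=15) = 12; LS_Task 2 = 12−5 = 7
LF_Task 1 = LS_Task 7 = 20; LS_Task 1 = 20−4 = 16
Slack_Task 2 = LS_Task 2 − ES_Task 2 = 7 − 0 = 7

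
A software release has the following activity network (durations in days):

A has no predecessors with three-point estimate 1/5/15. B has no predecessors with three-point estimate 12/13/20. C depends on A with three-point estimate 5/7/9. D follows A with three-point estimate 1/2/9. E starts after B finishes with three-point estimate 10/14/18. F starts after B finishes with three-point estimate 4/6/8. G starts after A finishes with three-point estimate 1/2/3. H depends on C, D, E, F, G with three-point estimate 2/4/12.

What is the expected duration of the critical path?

te_A = (1 + 4·5 + 15)/6 = 36/6 = 6
te_B = (12 + 4·13 + 20)/6 = 84/6 = 14
te_C = (5 + 4·7 + 9)/6 = 42/6 = 7
te_D = (1 + 4·2 + 9)/6 = 18/6 = 3
te_E = (10 + 4·14 + 18)/6 = 84/6 = 14
te_F = (4 + 4·6 + 8)/6 = 36/6 = 6
te_G = (1 + 4·2 + 3)/6 = 12/6 = 2
te_H = (2 + 4·4 + 12)/6 = 30/6 = 5

Forward pass:
ES_A = 0; EF_A = 6
ES_B = 0; EF_B = 14
ES_C = 6; EF_C = 6+7 = 13
ES_D = 6; EF_D = 6+3 = 9
ES_E = 14; EF_E = 14+14 = 28
ES_F = 14; EF_F = 14+6 = 20
ES_G = 6; EF_G = 6+2 = 8
ES_H = max(EF_C=13, EF_D=9, EF_E=28, EF_F=20, EF_G=8) = 28; EF_H = 28+5 = 33
Expected project duration μ = 33 days. Critical path: B → E → H.

33 days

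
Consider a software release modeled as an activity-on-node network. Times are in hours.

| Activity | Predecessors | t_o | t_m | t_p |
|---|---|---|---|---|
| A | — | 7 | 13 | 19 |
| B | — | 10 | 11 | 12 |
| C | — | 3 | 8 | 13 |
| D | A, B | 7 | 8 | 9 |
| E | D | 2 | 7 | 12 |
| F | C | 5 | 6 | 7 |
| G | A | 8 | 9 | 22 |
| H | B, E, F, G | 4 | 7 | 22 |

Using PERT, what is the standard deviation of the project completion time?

te_A = (7 + 4·13 + 19)/6 = 78/6 = 13; σ²_A = ((19−7)/6)² = 4.000
te_B = (10 + 4·11 + 12)/6 = 66/6 = 11; σ²_B = ((12−10)/6)² = 0.111
te_C = (3 + 4·8 + 13)/6 = 48/6 = 8; σ²_C = ((13−3)/6)² = 2.778
te_D = (7 + 4·8 + 9)/6 = 48/6 = 8; σ²_D = ((9−7)/6)² = 0.111
te_E = (2 + 4·7 + 12)/6 = 42/6 = 7; σ²_E = ((12−2)/6)² = 2.778
te_F = (5 + 4·6 + 7)/6 = 36/6 = 6; σ²_F = ((7−5)/6)² = 0.111
te_G = (8 + 4·9 + 22)/6 = 66/6 = 11; σ²_G = ((22−8)/6)² = 5.444
te_H = (4 + 4·7 + 22)/6 = 54/6 = 9; σ²_H = ((22−4)/6)² = 9.000

Forward pass:
ES_A = 0; EF_A = 13
ES_B = 0; EF_B = 11
ES_C = 0; EF_C = 8
ES_D = max(EF_A=13, EF_B=11) = 13; EF_D = 13+8 = 21
ES_E = 21; EF_E = 21+7 = 28
ES_F = 8; EF_F = 8+6 = 14
ES_G = 13; EF_G = 13+11 = 24
ES_H = max(EF_B=11, EF_E=28, EF_F=14, EF_G=24) = 28; EF_H = 28+9 = 37
Expected project duration μ = 37 hours. Critical path: A → D → E → H.

Variance along critical path = 4.000 + 0.111 + 2.778 + 9.000 = 15.889
σ = √15.889 = 3.986 hours

3.99 hours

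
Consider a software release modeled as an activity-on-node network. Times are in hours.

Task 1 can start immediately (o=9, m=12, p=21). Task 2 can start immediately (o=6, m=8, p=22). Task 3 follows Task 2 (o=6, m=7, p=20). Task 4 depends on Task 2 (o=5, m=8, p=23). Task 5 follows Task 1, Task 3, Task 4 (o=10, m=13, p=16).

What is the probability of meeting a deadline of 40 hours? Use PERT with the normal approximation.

0.955

te_Task 1 = (9 + 4·12 + 21)/6 = 78/6 = 13; σ²_Task 1 = ((21−9)/6)² = 4.000
te_Task 2 = (6 + 4·8 + 22)/6 = 60/6 = 10; σ²_Task 2 = ((22−6)/6)² = 7.111
te_Task 3 = (6 + 4·7 + 20)/6 = 54/6 = 9; σ²_Task 3 = ((20−6)/6)² = 5.444
te_Task 4 = (5 + 4·8 + 23)/6 = 60/6 = 10; σ²_Task 4 = ((23−5)/6)² = 9.000
te_Task 5 = (10 + 4·13 + 16)/6 = 78/6 = 13; σ²_Task 5 = ((16−10)/6)² = 1.000

Forward pass:
ES_Task 1 = 0; EF_Task 1 = 13
ES_Task 2 = 0; EF_Task 2 = 10
ES_Task 3 = 10; EF_Task 3 = 10+9 = 19
ES_Task 4 = 10; EF_Task 4 = 10+10 = 20
ES_Task 5 = max(EF_Task 1=13, EF_Task 3=19, EF_Task 4=20) = 20; EF_Task 5 = 20+13 = 33
Expected project duration μ = 33 hours. Critical path: Task 2 → Task 4 → Task 5.

Variance along critical path = 7.111 + 9.000 + 1.000 = 17.111; σ = √17.111 = 4.137 hours.
Z = (40 − 33) / 4.137 = 1.692
P(T ≤ 40) = Φ(1.692) ≈ 0.955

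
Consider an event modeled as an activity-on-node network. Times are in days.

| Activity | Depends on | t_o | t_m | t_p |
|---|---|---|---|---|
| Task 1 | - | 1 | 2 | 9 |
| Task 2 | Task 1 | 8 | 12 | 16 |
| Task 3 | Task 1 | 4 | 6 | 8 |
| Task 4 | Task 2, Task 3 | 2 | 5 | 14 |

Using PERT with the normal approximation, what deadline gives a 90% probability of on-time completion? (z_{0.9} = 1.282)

te_Task 1 = (1 + 4·2 + 9)/6 = 18/6 = 3; σ²_Task 1 = ((9−1)/6)² = 1.778
te_Task 2 = (8 + 4·12 + 16)/6 = 72/6 = 12; σ²_Task 2 = ((16−8)/6)² = 1.778
te_Task 3 = (4 + 4·6 + 8)/6 = 36/6 = 6; σ²_Task 3 = ((8−4)/6)² = 0.444
te_Task 4 = (2 + 4·5 + 14)/6 = 36/6 = 6; σ²_Task 4 = ((14−2)/6)² = 4.000

Forward pass:
ES_Task 1 = 0; EF_Task 1 = 3
ES_Task 2 = 3; EF_Task 2 = 3+12 = 15
ES_Task 3 = 3; EF_Task 3 = 3+6 = 9
ES_Task 4 = max(EF_Task 2=15, EF_Task 3=9) = 15; EF_Task 4 = 15+6 = 21
Expected project duration μ = 21 days. Critical path: Task 1 → Task 2 → Task 4.

Variance along critical path = 1.778 + 1.778 + 4.000 = 7.556; σ = 2.749 days.
D = μ + z·σ = 21 + 1.282·2.749 = 24.5 days

24.5 days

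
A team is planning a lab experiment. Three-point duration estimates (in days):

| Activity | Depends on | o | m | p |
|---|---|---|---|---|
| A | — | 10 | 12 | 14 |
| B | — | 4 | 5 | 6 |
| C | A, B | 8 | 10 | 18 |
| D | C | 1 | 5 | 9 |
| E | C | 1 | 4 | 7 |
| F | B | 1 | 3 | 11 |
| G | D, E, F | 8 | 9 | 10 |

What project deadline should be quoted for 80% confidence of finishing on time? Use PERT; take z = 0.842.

te_A = (10 + 4·12 + 14)/6 = 72/6 = 12; σ²_A = ((14−10)/6)² = 0.444
te_B = (4 + 4·5 + 6)/6 = 30/6 = 5; σ²_B = ((6−4)/6)² = 0.111
te_C = (8 + 4·10 + 18)/6 = 66/6 = 11; σ²_C = ((18−8)/6)² = 2.778
te_D = (1 + 4·5 + 9)/6 = 30/6 = 5; σ²_D = ((9−1)/6)² = 1.778
te_E = (1 + 4·4 + 7)/6 = 24/6 = 4; σ²_E = ((7−1)/6)² = 1.000
te_F = (1 + 4·3 + 11)/6 = 24/6 = 4; σ²_F = ((11−1)/6)² = 2.778
te_G = (8 + 4·9 + 10)/6 = 54/6 = 9; σ²_G = ((10−8)/6)² = 0.111

Forward pass:
ES_A = 0; EF_A = 12
ES_B = 0; EF_B = 5
ES_C = max(EF_A=12, EF_B=5) = 12; EF_C = 12+11 = 23
ES_D = 23; EF_D = 23+5 = 28
ES_E = 23; EF_E = 23+4 = 27
ES_F = 5; EF_F = 5+4 = 9
ES_G = max(EF_D=28, EF_E=27, EF_F=9) = 28; EF_G = 28+9 = 37
Expected project duration μ = 37 days. Critical path: A → C → D → G.

Variance along critical path = 0.444 + 2.778 + 1.778 + 0.111 = 5.111; σ = 2.261 days.
D = μ + z·σ = 37 + 0.842·2.261 = 38.9 days

38.9 days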